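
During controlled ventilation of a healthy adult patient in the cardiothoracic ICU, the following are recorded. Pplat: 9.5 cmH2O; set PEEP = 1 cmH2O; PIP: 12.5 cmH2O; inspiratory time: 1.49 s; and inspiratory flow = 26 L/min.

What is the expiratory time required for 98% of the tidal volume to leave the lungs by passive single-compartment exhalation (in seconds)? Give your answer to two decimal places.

2.06

Flow: 26 L/min ÷ 60 = 0.4333 L/s.
Vt = flow × Ti = 0.4333 L/s × 1.49 s × 1000 mL/L = 645.62 mL.
R = (PIP − Pplat)/V̇ = (12.5 − 9.5) / 0.4333 = 3.0/0.4333 = 6.924 cmH2O·s/L.
C = Vt/(Pplat − PEEP) = 645.62 / (9.5 − 1) = 645.62/8.5 = 75.955 mL/cmH2O.
τ = R × C = 6.924 × 0.07596 L/cmH2O = 0.5259 s.
t = −τ·ln(1 − 0.98) = −0.5259·ln(0.02) = 2.057 s.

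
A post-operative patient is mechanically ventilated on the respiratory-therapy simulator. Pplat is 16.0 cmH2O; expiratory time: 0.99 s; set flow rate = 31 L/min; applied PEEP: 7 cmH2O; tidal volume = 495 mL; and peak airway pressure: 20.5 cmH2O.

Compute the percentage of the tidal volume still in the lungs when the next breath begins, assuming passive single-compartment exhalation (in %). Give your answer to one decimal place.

12.7

Flow: 31 L/min ÷ 60 = 0.5167 L/s.
R = (PIP − Pplat)/V̇ = (20.5 − 16.0) / 0.5167 = 4.5/0.5167 = 8.709 cmH2O·s/L.
C = Vt/(Pplat − PEEP) = 495.0 / (16.0 − 7) = 495.0/9.0 = 55.0 mL/cmH2O.
τ = R × C = 8.709 × 0.055 L/cmH2O = 0.479 s.
Fraction remaining at end-expiration = e^(−Te/τ) = e^(−0.99/0.479) = 0.1266 → 12.66%.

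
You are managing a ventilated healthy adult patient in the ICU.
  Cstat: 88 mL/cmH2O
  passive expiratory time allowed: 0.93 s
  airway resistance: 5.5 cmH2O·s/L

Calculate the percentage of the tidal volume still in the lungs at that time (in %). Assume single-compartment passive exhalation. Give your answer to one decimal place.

14.6

τ = R × C = 5.5 × 88 mL/cmH2O = 5.5 × 0.088 L/cmH2O = 0.484 s.
Passive exhalation: V(t)/V₀ = e^(−t/τ) = e^(−0.93/0.484) = 0.1464.
Fraction remaining = 0.1464 → 14.64%.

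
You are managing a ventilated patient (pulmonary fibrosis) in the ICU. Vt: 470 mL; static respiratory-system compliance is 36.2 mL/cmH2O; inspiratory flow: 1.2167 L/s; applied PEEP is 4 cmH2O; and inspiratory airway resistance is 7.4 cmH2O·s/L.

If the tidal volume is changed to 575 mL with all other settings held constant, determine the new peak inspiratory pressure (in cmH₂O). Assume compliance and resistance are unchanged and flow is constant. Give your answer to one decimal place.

PIP = Vt/C + R·V̇ + PEEP (constant-flow equation of motion).
Only the elastic term changes: ΔPIP = ΔVt / C = (575 − 470) / 36.2 = 2.901 cmH2O.
Original PIP = 470/36.2 + 7.4×1.2167 + 4 = 25.987 cmH2O; new PIP = 25.987 + (2.901) = 28.888 cmH2O.

28.9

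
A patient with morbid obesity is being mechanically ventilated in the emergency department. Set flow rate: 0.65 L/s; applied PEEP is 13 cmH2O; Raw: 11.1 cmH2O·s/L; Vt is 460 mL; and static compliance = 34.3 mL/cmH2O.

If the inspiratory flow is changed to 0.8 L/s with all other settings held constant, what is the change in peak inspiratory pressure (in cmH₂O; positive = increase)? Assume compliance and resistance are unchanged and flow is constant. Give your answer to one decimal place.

PIP = Vt/C + R·V̇ + PEEP (constant-flow equation of motion).
Only the resistive term changes: ΔPIP = R × ΔV̇ = 11.1 × (0.8 − 0.65) = 11.1 × 0.15 = 1.665 cmH2O.

1.7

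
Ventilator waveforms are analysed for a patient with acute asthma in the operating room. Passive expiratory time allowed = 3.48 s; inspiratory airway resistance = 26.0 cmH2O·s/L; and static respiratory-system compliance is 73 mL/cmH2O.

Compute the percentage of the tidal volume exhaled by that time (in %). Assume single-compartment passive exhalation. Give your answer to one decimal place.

84.0

τ = R × C = 26.0 × 73 mL/cmH2O = 26.0 × 0.073 L/cmH2O = 1.898 s.
Passive exhalation: V(t)/V₀ = e^(−t/τ) = e^(−3.48/1.898) = 0.1599.
Fraction exhaled = 1 − 0.1599 = 0.8401 → 84.01%.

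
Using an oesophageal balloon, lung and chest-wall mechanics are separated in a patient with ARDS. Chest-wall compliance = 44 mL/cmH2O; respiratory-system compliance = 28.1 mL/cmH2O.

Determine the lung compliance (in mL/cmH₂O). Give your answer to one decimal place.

1/CL = 1/Crs − 1/Ccw.
1/CL = 1/28.1 − 1/44 = 0.01286.
CL = 77.76 mL/cmH2O.

77.8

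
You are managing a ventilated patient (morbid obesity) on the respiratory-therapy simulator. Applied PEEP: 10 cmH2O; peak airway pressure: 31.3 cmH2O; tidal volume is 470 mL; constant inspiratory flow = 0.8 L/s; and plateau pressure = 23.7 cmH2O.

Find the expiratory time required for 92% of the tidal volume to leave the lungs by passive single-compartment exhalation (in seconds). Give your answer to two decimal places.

R = (PIP − Pplat)/V̇ = (31.3 − 23.7) / 0.8 = 7.6/0.8 = 9.5 cmH2O·s/L.
C = Vt/(Pplat − PEEP) = 470.0 / (23.7 − 10) = 470.0/13.7 = 34.307 mL/cmH2O.
τ = R × C = 9.5 × 0.03431 L/cmH2O = 0.3259 s.
t = −τ·ln(1 − 0.92) = −0.3259·ln(0.08) = 0.8231 s.

0.82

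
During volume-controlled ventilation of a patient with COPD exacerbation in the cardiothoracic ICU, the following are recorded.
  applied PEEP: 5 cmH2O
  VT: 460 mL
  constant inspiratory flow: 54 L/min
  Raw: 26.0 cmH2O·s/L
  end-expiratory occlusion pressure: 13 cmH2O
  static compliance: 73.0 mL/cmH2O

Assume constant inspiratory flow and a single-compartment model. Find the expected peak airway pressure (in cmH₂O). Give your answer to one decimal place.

42.7

Flow: 54 L/min ÷ 60 = 0.9 L/s.
Total PEEP = 13 cmH2O (set 5 + intrinsic 8); this is the baseline alveolar pressure.
Equation of motion (constant flow): PIP = Vt/C + R·V̇ + PEEP.
PIP = 460/73.0 + 26.0×0.9 + 13 = 6.301 + 23.4 + 13 = 42.701 cmH2O.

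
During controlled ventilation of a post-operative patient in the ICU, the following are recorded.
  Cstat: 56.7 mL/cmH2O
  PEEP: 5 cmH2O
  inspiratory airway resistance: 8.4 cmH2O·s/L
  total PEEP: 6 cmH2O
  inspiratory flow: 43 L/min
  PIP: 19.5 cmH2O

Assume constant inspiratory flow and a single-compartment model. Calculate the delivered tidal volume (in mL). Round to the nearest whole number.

424

Flow: 43 L/min ÷ 60 = 0.7167 L/s.
Total PEEP = 6 cmH2O (set 5 + intrinsic 1); this is the baseline alveolar pressure.
Equation of motion (constant flow): PIP = Vt/C + R·V̇ + PEEP.
Vt/C = PIP − R·V̇ − PEEP = 19.5 − 6.02 − 6 = 7.48 cmH2O.
Vt = C × 7.48 = 56.7 × 7.48 = 424.12 mL.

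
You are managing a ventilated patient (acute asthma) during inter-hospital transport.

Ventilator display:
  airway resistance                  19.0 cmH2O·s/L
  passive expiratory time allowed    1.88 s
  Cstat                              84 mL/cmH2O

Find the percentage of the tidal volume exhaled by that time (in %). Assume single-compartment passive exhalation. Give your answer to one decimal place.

69.2

τ = R × C = 19.0 × 84 mL/cmH2O = 19.0 × 0.084 L/cmH2O = 1.596 s.
Passive exhalation: V(t)/V₀ = e^(−t/τ) = e^(−1.88/1.596) = 0.3079.
Fraction exhaled = 1 − 0.3079 = 0.6921 → 69.21%.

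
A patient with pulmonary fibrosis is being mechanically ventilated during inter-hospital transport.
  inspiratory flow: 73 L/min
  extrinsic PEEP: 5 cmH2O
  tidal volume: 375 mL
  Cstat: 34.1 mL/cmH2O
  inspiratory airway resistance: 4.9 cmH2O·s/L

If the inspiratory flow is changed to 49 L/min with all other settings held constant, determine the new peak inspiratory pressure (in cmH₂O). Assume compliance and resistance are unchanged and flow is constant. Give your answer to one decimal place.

Flow: 73 L/min ÷ 60 = 1.2167 L/s.
New flow: 49 L/min ÷ 60 = 0.8167 L/s.
PIP = Vt/C + R·V̇ + PEEP (constant-flow equation of motion).
Only the resistive term changes: ΔPIP = R × ΔV̇ = 4.9 × (0.8167 − 1.2167) = 4.9 × -0.4 = -1.96 cmH2O.
Original PIP = 375/34.1 + 4.9×1.2167 + 5 = 21.959 cmH2O; new PIP = 21.959 + (-1.96) = 19.999 cmH2O.

20.0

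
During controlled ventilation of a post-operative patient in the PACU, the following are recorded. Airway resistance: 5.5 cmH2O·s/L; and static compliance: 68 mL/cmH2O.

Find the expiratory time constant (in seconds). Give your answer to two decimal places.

0.37

τ = R × C = 5.5 × 68 mL/cmH2O = 5.5 × 0.068 L/cmH2O = 0.374 s.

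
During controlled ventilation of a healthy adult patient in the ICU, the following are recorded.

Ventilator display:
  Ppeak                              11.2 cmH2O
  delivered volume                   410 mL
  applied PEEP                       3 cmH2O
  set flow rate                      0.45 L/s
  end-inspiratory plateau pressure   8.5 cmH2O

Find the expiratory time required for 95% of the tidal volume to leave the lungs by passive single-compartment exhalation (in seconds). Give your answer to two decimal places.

1.34

R = (PIP − Pplat)/V̇ = (11.2 − 8.5) / 0.45 = 2.7/0.45 = 6.0 cmH2O·s/L.
C = Vt/(Pplat − PEEP) = 410.0 / (8.5 − 3) = 410.0/5.5 = 74.545 mL/cmH2O.
τ = R × C = 6.0 × 0.07455 L/cmH2O = 0.4473 s.
t = −τ·ln(1 − 0.95) = −0.4473·ln(0.05) = 1.34 s.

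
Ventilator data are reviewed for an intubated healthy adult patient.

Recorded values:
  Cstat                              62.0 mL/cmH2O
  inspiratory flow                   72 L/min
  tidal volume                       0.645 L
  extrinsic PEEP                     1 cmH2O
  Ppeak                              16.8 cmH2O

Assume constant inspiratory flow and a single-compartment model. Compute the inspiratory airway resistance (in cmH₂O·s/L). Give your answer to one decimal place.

Flow: 72 L/min ÷ 60 = 1.2 L/s.
Equation of motion (constant flow): PIP = Vt/C + R·V̇ + PEEP.
R·V̇ = PIP − Vt/C − PEEP = 16.8 − 645/62.0 − 1 = 16.8 − 10.403 − 1 = 5.397 cmH2O.
R = 5.397 / 1.2 = 4.498 cmH2O·s/L.

4.5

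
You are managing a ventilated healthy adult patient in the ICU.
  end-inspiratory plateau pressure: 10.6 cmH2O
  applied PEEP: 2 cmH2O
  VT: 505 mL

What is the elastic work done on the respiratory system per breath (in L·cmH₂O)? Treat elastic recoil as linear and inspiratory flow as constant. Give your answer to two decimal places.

Elastic work ≈ ½ × (Pplat − PEEP) × Vt = 0.5 × (10.6 − 2) × 0.505 L = 0.5 × 8.6 × 0.505 = 2.172 L·cmH2O.

2.17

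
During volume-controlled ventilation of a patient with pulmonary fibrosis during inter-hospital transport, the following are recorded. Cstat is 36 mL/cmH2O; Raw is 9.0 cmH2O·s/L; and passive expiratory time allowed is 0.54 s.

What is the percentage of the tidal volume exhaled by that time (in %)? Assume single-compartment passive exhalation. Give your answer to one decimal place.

τ = R × C = 9.0 × 36 mL/cmH2O = 9.0 × 0.036 L/cmH2O = 0.324 s.
Passive exhalation: V(t)/V₀ = e^(−t/τ) = e^(−0.54/0.324) = 0.1889.
Fraction exhaled = 1 − 0.1889 = 0.8111 → 81.11%.

81.1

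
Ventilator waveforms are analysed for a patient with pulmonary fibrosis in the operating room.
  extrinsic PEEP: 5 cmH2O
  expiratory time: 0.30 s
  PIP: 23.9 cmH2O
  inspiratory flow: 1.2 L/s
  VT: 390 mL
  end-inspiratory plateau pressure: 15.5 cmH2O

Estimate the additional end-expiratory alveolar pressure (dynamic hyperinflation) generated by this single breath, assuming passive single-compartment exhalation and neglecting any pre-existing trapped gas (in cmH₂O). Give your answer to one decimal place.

R = (PIP − Pplat)/V̇ = (23.9 − 15.5) / 1.2 = 8.4/1.2 = 7.0 cmH2O·s/L.
C = Vt/(Pplat − PEEP) = 390.0 / (15.5 − 5) = 390.0/10.5 = 37.143 mL/cmH2O.
τ = R × C = 7.0 × 0.03714 L/cmH2O = 0.26 s.
Fraction remaining = e^(−Te/τ) = e^(−0.30/0.26) = 0.3154; trapped volume = 390.0 × 0.3154 = 123.01 mL.
Additional alveolar pressure from trapping ≈ V_trapped / C = 123.01 / 37.143 = 3.312 cmH2O.

3.3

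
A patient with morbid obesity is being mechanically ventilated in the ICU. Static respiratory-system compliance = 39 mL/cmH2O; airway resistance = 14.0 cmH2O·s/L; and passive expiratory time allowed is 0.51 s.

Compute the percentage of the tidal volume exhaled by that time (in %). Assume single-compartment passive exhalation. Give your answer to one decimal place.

60.7

τ = R × C = 14.0 × 39 mL/cmH2O = 14.0 × 0.039 L/cmH2O = 0.546 s.
Passive exhalation: V(t)/V₀ = e^(−t/τ) = e^(−0.51/0.546) = 0.393.
Fraction exhaled = 1 − 0.393 = 0.607 → 60.7%.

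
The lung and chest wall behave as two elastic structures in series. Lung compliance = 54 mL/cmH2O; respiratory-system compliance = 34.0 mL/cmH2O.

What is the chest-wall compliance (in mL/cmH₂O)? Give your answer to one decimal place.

91.8

1/Ccw = 1/Crs − 1/CL.
1/Ccw = 1/34.0 − 1/54 = 0.01089.
Ccw = 91.827 mL/cmH2O.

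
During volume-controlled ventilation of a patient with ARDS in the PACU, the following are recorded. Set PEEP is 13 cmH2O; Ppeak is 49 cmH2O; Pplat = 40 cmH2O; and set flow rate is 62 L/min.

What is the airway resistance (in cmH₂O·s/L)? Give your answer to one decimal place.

Flow: 62 L/min ÷ 60 = 1.0333 L/s.
Raw = (PIP − Pplat) / flow = (49 − 40) / 1.0333 = 9.0 / 1.0333 = 8.71 cmH2O·s/L.

8.7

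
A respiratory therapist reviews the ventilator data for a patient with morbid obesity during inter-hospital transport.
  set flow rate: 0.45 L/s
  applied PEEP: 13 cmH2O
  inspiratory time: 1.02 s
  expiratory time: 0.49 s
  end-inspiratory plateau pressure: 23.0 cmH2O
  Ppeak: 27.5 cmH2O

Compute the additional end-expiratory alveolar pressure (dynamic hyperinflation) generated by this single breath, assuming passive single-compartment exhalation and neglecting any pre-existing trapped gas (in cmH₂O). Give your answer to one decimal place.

Vt = flow × Ti = 0.45 L/s × 1.02 s × 1000 mL/L = 459.0 mL.
R = (PIP − Pplat)/V̇ = (27.5 − 23.0) / 0.45 = 4.5/0.45 = 10.0 cmH2O·s/L.
C = Vt/(Pplat − PEEP) = 459.0 / (23.0 − 13) = 459.0/10.0 = 45.9 mL/cmH2O.
τ = R × C = 10.0 × 0.0459 L/cmH2O = 0.459 s.
Fraction remaining = e^(−Te/τ) = e^(−0.49/0.459) = 0.3439; trapped volume = 459.0 × 0.3439 = 157.85 mL.
Additional alveolar pressure from trapping ≈ V_trapped / C = 157.85 / 45.9 = 3.439 cmH2O.

3.4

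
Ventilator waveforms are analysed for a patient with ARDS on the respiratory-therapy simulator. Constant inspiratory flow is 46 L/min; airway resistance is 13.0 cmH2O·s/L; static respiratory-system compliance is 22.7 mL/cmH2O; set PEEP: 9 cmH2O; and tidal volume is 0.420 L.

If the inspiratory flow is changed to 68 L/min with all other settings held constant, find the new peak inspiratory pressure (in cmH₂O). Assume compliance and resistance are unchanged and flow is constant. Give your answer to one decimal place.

42.2

Flow: 46 L/min ÷ 60 = 0.7667 L/s.
New flow: 68 L/min ÷ 60 = 1.1333 L/s.
PIP = Vt/C + R·V̇ + PEEP (constant-flow equation of motion).
Only the resistive term changes: ΔPIP = R × ΔV̇ = 13.0 × (1.1333 − 0.7667) = 13.0 × 0.3666 = 4.766 cmH2O.
Original PIP = 420/22.7 + 13.0×0.7667 + 9 = 37.469 cmH2O; new PIP = 37.469 + (4.766) = 42.235 cmH2O.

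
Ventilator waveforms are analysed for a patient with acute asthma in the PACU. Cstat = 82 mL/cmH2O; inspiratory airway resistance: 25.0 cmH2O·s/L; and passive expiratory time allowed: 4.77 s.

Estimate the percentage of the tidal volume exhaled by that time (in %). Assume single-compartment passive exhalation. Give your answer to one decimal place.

90.2

τ = R × C = 25.0 × 82 mL/cmH2O = 25.0 × 0.082 L/cmH2O = 2.05 s.
Passive exhalation: V(t)/V₀ = e^(−t/τ) = e^(−4.77/2.05) = 0.0976.
Fraction exhaled = 1 − 0.0976 = 0.9024 → 90.24%.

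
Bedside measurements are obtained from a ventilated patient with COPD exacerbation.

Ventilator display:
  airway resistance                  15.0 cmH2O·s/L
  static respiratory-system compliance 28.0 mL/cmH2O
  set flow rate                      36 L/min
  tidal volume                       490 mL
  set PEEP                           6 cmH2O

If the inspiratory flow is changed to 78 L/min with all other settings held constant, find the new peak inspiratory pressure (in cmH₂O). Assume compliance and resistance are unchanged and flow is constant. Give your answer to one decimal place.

43.0

Flow: 36 L/min ÷ 60 = 0.6 L/s.
New flow: 78 L/min ÷ 60 = 1.3 L/s.
PIP = Vt/C + R·V̇ + PEEP (constant-flow equation of motion).
Only the resistive term changes: ΔPIP = R × ΔV̇ = 15.0 × (1.3 − 0.6) = 15.0 × 0.7 = 10.5 cmH2O.
Original PIP = 490/28.0 + 15.0×0.6 + 6 = 32.5 cmH2O; new PIP = 32.5 + (10.5) = 43.0 cmH2O.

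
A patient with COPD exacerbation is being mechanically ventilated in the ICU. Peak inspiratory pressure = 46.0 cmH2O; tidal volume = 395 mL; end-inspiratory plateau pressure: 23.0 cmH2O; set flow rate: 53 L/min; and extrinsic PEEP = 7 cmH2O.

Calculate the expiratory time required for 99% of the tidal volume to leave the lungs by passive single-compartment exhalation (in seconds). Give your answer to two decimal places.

2.96

Flow: 53 L/min ÷ 60 = 0.8833 L/s.
R = (PIP − Pplat)/V̇ = (46.0 − 23.0) / 0.8833 = 23.0/0.8833 = 26.039 cmH2O·s/L.
C = Vt/(Pplat − PEEP) = 395.0 / (23.0 − 7) = 395.0/16.0 = 24.688 mL/cmH2O.
τ = R × C = 26.039 × 0.02469 L/cmH2O = 0.6429 s.
t = −τ·ln(1 − 0.99) = −0.6429·ln(0.01) = 2.961 s.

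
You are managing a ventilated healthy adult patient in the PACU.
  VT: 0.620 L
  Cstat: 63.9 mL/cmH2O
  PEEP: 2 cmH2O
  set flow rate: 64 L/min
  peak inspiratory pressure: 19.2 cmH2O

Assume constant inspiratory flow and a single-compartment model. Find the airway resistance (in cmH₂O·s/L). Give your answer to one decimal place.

7.0

Flow: 64 L/min ÷ 60 = 1.0667 L/s.
Equation of motion (constant flow): PIP = Vt/C + R·V̇ + PEEP.
R·V̇ = PIP − Vt/C − PEEP = 19.2 − 620/63.9 − 2 = 19.2 − 9.703 − 2 = 7.497 cmH2O.
R = 7.497 / 1.0667 = 7.028 cmH2O·s/L.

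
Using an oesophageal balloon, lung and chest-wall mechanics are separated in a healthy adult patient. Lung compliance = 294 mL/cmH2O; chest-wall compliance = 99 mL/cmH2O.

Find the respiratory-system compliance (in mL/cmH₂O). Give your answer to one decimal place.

Lung and chest wall are elastances in series: 1/Crs = 1/CL + 1/Ccw.
1/Crs = 1/294 + 1/99 = 0.0135.
Crs = 74.074 mL/cmH2O.

74.1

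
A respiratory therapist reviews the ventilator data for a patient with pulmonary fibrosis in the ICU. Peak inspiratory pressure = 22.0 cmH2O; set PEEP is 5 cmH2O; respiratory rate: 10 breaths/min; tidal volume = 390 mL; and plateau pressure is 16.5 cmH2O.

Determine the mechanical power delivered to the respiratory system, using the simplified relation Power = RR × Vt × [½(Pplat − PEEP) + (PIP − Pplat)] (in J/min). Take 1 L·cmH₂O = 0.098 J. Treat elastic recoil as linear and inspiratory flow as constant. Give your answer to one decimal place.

Per-breath work = Vt × [½(Pplat−PEEP) + (PIP−Pplat)] = 0.390 × [0.5×11.5 + 5.5] = 0.390 × 11.25 = 4.388 L·cmH2O.
Power = 10 × 4.388 = 43.88 L·cmH2O/min.
× 0.098 J/(L·cmH2O) → 4.3 J/min.

4.3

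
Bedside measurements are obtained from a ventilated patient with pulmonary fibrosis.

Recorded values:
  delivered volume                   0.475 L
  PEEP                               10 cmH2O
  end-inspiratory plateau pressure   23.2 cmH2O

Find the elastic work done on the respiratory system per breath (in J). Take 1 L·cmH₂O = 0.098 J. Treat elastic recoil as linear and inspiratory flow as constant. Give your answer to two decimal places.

0.31

Elastic work ≈ ½ × (Pplat − PEEP) × Vt = 0.5 × (23.2 − 10) × 0.475 L = 0.5 × 13.2 × 0.475 = 3.135 L·cmH2O.
× 0.098 J/(L·cmH2O) → 0.3072 J.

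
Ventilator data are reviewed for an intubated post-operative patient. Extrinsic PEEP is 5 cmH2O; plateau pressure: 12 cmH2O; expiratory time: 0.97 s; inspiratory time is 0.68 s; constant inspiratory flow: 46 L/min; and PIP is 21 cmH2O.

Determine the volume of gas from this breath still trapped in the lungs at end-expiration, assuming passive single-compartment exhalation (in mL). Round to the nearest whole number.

Flow: 46 L/min ÷ 60 = 0.7667 L/s.
Vt = flow × Ti = 0.7667 L/s × 0.68 s × 1000 mL/L = 521.36 mL.
R = (PIP − Pplat)/V̇ = (21 − 12) / 0.7667 = 9.0/0.7667 = 11.739 cmH2O·s/L.
C = Vt/(Pplat − PEEP) = 521.36 / (12 − 5) = 521.36/7.0 = 74.48 mL/cmH2O.
τ = R × C = 11.739 × 0.07448 L/cmH2O = 0.8743 s.
Fraction remaining = e^(−Te/τ) = e^(−0.97/0.8743) = 0.3297.
Trapped volume = 521.36 × 0.3297 = 171.89 mL.

172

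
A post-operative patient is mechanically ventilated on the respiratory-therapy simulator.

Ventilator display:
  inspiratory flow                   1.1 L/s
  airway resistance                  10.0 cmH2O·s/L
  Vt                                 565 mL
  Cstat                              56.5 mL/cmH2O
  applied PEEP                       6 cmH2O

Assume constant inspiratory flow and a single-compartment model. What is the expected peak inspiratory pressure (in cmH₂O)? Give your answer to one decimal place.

Equation of motion (constant flow): PIP = Vt/C + R·V̇ + PEEP.
PIP = 565/56.5 + 10.0×1.1 + 6 = 10.0 + 11.0 + 6 = 27.0 cmH2O.

27.0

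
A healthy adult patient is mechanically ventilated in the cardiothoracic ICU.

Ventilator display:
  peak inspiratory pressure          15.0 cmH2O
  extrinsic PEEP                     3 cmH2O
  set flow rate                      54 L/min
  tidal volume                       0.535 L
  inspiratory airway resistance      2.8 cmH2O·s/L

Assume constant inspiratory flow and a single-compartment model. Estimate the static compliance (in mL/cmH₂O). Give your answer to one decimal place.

56.4

Flow: 54 L/min ÷ 60 = 0.9 L/s.
Equation of motion (constant flow): PIP = Vt/C + R·V̇ + PEEP.
Vt/C = PIP − R·V̇ − PEEP = 15.0 − 2.8×0.9 − 3 = 15.0 − 2.52 − 3 = 9.48 cmH2O.
C = Vt / 9.48 = 535 / 9.48 = 56.435 mL/cmH2O.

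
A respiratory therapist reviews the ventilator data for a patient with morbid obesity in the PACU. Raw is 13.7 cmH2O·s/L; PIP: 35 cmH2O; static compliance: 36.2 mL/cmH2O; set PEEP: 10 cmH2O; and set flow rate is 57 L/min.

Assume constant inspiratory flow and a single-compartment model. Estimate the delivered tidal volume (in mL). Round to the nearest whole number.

Flow: 57 L/min ÷ 60 = 0.95 L/s.
Equation of motion (constant flow): PIP = Vt/C + R·V̇ + PEEP.
Vt/C = PIP − R·V̇ − PEEP = 35 − 13.015 − 10 = 11.985 cmH2O.
Vt = C × 11.985 = 36.2 × 11.985 = 433.86 mL.

434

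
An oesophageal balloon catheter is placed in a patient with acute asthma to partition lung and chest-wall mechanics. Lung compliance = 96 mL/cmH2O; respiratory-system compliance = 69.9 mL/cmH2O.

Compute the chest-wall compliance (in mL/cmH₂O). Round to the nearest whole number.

1/Ccw = 1/Crs − 1/CL.
1/Ccw = 1/69.9 − 1/96 = 0.003889.
Ccw = 257.14 mL/cmH2O.

257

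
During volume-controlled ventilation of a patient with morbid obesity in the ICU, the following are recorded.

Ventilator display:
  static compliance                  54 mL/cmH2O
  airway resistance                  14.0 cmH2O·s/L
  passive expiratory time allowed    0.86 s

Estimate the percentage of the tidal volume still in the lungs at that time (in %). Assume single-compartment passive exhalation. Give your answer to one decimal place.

32.1

τ = R × C = 14.0 × 54 mL/cmH2O = 14.0 × 0.054 L/cmH2O = 0.756 s.
Passive exhalation: V(t)/V₀ = e^(−t/τ) = e^(−0.86/0.756) = 0.3206.
Fraction remaining = 0.3206 → 32.06%.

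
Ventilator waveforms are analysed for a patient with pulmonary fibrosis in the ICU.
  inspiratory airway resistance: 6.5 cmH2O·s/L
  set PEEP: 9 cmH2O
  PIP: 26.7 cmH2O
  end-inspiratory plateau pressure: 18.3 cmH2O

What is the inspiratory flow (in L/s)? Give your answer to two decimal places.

flow = (PIP − Pplat) / Raw = 8.4 / 6.5 = 1.292 L/s.

1.29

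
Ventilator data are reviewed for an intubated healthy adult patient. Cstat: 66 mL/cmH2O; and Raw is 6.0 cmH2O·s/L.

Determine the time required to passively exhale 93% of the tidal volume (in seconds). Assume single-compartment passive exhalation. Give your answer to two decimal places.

1.05

τ = R × C = 6.0 × 66 mL/cmH2O = 6.0 × 0.066 L/cmH2O = 0.396 s.
Exhaled fraction f = 1 − e^(−t/τ) → t = −τ·ln(1 − f) = −0.396·ln(0.07) = 1.053 s.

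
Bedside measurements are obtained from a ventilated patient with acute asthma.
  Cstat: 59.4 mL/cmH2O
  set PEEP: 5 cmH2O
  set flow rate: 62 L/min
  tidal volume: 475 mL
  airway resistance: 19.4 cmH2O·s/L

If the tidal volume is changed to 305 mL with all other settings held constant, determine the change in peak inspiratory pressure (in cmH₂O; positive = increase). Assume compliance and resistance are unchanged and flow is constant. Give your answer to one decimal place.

PIP = Vt/C + R·V̇ + PEEP (constant-flow equation of motion).
Only the elastic term changes: ΔPIP = ΔVt / C = (305 − 475) / 59.4 = -2.862 cmH2O.

-2.9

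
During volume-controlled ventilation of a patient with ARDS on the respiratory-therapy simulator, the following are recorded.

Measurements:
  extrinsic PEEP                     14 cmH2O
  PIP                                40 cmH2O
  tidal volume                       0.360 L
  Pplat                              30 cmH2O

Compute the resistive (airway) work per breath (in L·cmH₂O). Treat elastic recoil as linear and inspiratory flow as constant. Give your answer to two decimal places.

With constant inspiratory flow the resistive pressure is constant at PIP − Pplat = 40 − 30 = 10.0 cmH2O, so resistive work = 10.0 × 0.360 = 3.6 L·cmH2O.

3.60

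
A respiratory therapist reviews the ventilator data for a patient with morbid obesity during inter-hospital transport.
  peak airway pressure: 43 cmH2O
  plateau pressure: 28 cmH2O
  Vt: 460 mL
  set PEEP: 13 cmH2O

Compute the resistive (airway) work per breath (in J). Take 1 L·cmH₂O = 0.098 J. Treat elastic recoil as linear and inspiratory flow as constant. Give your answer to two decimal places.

0.68

With constant inspiratory flow the resistive pressure is constant at PIP − Pplat = 43 − 28 = 15.0 cmH2O, so resistive work = 15.0 × 0.460 = 6.9 L·cmH2O.
× 0.098 J/(L·cmH2O) → 0.6762 J.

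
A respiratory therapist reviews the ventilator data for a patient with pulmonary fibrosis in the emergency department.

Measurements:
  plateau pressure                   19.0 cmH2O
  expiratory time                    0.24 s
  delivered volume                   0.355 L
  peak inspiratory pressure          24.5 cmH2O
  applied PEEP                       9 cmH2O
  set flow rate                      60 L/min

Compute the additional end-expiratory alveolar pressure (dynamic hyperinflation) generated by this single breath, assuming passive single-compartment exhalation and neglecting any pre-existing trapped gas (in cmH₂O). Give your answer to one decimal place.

2.9

Flow: 60 L/min ÷ 60 = 1 L/s.
R = (PIP − Pplat)/V̇ = (24.5 − 19.0) / 1 = 5.5/1 = 5.5 cmH2O·s/L.
C = Vt/(Pplat − PEEP) = 355.0 / (19.0 − 9) = 355.0/10.0 = 35.5 mL/cmH2O.
τ = R × C = 5.5 × 0.0355 L/cmH2O = 0.1953 s.
Fraction remaining = e^(−Te/τ) = e^(−0.24/0.1953) = 0.2926; trapped volume = 355.0 × 0.2926 = 103.87 mL.
Additional alveolar pressure from trapping ≈ V_trapped / C = 103.87 / 35.5 = 2.926 cmH2O.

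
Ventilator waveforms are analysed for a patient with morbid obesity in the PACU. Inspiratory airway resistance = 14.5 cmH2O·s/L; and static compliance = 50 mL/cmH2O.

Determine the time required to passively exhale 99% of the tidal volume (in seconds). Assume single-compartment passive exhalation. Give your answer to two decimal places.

τ = R × C = 14.5 × 50 mL/cmH2O = 14.5 × 0.050 L/cmH2O = 0.725 s.
Exhaled fraction f = 1 − e^(−t/τ) → t = −τ·ln(1 − f) = −0.725·ln(0.01) = 3.339 s.

3.34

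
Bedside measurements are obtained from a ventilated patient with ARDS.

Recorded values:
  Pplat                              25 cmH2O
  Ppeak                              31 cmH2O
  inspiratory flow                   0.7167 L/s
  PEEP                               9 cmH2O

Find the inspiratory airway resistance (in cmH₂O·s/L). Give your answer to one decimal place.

8.4

Raw = (PIP − Pplat) / flow = (31 − 25) / 0.7167 = 6.0 / 0.7167 = 8.372 cmH2O·s/L.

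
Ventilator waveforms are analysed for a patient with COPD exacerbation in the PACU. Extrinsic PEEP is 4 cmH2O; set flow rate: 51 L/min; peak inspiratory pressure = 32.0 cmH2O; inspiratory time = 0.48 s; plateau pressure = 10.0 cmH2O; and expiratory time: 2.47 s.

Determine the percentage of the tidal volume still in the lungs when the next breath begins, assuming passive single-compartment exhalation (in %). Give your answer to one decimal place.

Flow: 51 L/min ÷ 60 = 0.85 L/s.
Vt = flow × Ti = 0.85 L/s × 0.48 s × 1000 mL/L = 408.0 mL.
R = (PIP − Pplat)/V̇ = (32.0 − 10.0) / 0.85 = 22.0/0.85 = 25.882 cmH2O·s/L.
C = Vt/(Pplat − PEEP) = 408.0 / (10.0 − 4) = 408.0/6.0 = 68.0 mL/cmH2O.
τ = R × C = 25.882 × 0.068 L/cmH2O = 1.76 s.
Fraction remaining at end-expiration = e^(−Te/τ) = e^(−2.47/1.76) = 0.2458 → 24.58%.

24.6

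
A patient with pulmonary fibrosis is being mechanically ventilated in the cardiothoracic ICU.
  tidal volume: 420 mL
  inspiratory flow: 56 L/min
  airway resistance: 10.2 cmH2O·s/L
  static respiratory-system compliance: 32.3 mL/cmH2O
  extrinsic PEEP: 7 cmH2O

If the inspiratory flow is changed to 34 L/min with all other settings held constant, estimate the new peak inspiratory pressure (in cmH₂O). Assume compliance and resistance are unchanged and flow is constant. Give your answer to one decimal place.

Flow: 56 L/min ÷ 60 = 0.9333 L/s.
New flow: 34 L/min ÷ 60 = 0.5667 L/s.
PIP = Vt/C + R·V̇ + PEEP (constant-flow equation of motion).
Only the resistive term changes: ΔPIP = R × ΔV̇ = 10.2 × (0.5667 − 0.9333) = 10.2 × -0.3666 = -3.739 cmH2O.
Original PIP = 420/32.3 + 10.2×0.9333 + 7 = 29.523 cmH2O; new PIP = 29.523 + (-3.739) = 25.784 cmH2O.

25.8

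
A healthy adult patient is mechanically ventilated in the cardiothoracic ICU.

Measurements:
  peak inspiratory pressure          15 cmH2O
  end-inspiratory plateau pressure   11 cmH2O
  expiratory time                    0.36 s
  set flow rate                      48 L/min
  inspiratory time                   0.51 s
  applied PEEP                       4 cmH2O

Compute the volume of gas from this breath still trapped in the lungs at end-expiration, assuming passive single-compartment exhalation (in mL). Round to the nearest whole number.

119

Flow: 48 L/min ÷ 60 = 0.8 L/s.
Vt = flow × Ti = 0.8 L/s × 0.51 s × 1000 mL/L = 408.0 mL.
R = (PIP − Pplat)/V̇ = (15 − 11) / 0.8 = 4.0/0.8 = 5.0 cmH2O·s/L.
C = Vt/(Pplat − PEEP) = 408.0 / (11 − 4) = 408.0/7.0 = 58.286 mL/cmH2O.
τ = R × C = 5.0 × 0.05829 L/cmH2O = 0.2915 s.
Fraction remaining = e^(−Te/τ) = e^(−0.36/0.2915) = 0.2908.
Trapped volume = 408.0 × 0.2908 = 118.65 mL.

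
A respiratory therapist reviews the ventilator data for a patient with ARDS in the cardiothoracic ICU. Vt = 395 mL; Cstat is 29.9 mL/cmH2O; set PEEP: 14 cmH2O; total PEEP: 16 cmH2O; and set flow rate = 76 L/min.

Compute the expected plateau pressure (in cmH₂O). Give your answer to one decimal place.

29.2

End-expiratory occlusion gives total PEEP = 16 cmH2O (intrinsic PEEP = 16 − 14 = 2). Use total PEEP for the elastic gradient.
Pplat = PEEPtotal + Vt / Cstat = 16 + 395 / 29.9 = 16 + 13.211 = 29.211 cmH2O.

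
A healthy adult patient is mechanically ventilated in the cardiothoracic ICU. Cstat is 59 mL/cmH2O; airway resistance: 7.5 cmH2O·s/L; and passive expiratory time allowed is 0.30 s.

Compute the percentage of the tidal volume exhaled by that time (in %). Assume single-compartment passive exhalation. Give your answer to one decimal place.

τ = R × C = 7.5 × 59 mL/cmH2O = 7.5 × 0.059 L/cmH2O = 0.4425 s.
Passive exhalation: V(t)/V₀ = e^(−t/τ) = e^(−0.30/0.4425) = 0.5076.
Fraction exhaled = 1 − 0.5076 = 0.4924 → 49.24%.

49.2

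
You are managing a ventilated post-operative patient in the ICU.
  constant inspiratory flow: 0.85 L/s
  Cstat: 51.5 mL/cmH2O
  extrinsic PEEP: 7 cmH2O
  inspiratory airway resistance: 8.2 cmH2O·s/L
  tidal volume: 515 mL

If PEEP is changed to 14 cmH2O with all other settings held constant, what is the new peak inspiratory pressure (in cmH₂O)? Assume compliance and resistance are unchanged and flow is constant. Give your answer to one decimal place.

PIP = Vt/C + R·V̇ + PEEP (constant-flow equation of motion).
Only the baseline term changes: ΔPIP = ΔPEEP = 14 − 7 = 7.0 cmH2O.
Original PIP = 515/51.5 + 8.2×0.85 + 7 = 23.97 cmH2O; new PIP = 23.97 + (7.0) = 30.97 cmH2O.

31.0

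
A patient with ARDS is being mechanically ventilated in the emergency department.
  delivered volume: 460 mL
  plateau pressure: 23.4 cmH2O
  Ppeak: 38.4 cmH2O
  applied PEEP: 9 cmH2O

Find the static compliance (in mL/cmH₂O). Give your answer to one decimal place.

Cstat = Vt / (Pplat − PEEP) = 460 / (23.4 − 9) = 460 / 14.4 = 31.944 mL/cmH2O.

31.9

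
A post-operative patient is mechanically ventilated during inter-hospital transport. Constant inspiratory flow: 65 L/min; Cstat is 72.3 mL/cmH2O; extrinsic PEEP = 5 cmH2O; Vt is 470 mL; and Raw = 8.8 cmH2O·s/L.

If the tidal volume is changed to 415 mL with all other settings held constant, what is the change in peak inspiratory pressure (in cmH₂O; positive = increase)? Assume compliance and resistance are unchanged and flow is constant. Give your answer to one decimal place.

PIP = Vt/C + R·V̇ + PEEP (constant-flow equation of motion).
Only the elastic term changes: ΔPIP = ΔVt / C = (415 − 470) / 72.3 = -0.7607 cmH2O.

-0.8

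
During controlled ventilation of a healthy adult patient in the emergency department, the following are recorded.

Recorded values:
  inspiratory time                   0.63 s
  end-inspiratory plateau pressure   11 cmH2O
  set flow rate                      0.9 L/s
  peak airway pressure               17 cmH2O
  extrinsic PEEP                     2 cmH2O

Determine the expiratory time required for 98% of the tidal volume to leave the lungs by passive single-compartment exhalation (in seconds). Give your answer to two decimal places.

1.64

Vt = flow × Ti = 0.9 L/s × 0.63 s × 1000 mL/L = 567.0 mL.
R = (PIP − Pplat)/V̇ = (17 − 11) / 0.9 = 6.0/0.9 = 6.667 cmH2O·s/L.
C = Vt/(Pplat − PEEP) = 567.0 / (11 − 2) = 567.0/9.0 = 63.0 mL/cmH2O.
τ = R × C = 6.667 × 0.063 L/cmH2O = 0.42 s.
t = −τ·ln(1 − 0.98) = −0.42·ln(0.02) = 1.643 s.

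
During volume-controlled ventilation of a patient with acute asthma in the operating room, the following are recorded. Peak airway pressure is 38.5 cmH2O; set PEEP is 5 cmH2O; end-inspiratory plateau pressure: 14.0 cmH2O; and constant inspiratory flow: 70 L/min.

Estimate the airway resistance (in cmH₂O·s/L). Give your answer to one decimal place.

21.0

Flow: 70 L/min ÷ 60 = 1.1667 L/s.
Raw = (PIP − Pplat) / flow = (38.5 − 14.0) / 1.1667 = 24.5 / 1.1667 = 20.999 cmH2O·s/L.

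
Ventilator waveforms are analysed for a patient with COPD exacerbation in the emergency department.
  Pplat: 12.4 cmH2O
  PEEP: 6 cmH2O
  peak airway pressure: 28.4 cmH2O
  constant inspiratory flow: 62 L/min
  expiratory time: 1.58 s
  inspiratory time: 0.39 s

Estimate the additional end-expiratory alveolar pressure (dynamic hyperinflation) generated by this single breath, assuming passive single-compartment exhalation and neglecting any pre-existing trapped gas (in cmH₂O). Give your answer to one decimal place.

Flow: 62 L/min ÷ 60 = 1.0333 L/s.
Vt = flow × Ti = 1.0333 L/s × 0.39 s × 1000 mL/L = 402.99 mL.
R = (PIP − Pplat)/V̇ = (28.4 − 12.4) / 1.0333 = 16.0/1.0333 = 15.484 cmH2O·s/L.
C = Vt/(Pplat − PEEP) = 402.99 / (12.4 − 6) = 402.99/6.4 = 62.967 mL/cmH2O.
τ = R × C = 15.484 × 0.06297 L/cmH2O = 0.975 s.
Fraction remaining = e^(−Te/τ) = e^(−1.58/0.975) = 0.1978; trapped volume = 402.99 × 0.1978 = 79.711 mL.
Additional alveolar pressure from trapping ≈ V_trapped / C = 79.711 / 62.967 = 1.266 cmH2O.

1.3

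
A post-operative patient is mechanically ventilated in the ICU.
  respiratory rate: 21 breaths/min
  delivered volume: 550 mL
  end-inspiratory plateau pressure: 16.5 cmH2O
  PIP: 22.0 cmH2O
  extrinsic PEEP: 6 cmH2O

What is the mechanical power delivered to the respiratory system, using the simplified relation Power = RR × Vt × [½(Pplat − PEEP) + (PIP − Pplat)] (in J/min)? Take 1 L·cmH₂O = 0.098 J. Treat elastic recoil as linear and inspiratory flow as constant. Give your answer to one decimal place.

Per-breath work = Vt × [½(Pplat−PEEP) + (PIP−Pplat)] = 0.550 × [0.5×10.5 + 5.5] = 0.550 × 10.75 = 5.913 L·cmH2O.
Power = 21 × 5.913 = 124.17 L·cmH2O/min.
× 0.098 J/(L·cmH2O) → 12.169 J/min.

12.2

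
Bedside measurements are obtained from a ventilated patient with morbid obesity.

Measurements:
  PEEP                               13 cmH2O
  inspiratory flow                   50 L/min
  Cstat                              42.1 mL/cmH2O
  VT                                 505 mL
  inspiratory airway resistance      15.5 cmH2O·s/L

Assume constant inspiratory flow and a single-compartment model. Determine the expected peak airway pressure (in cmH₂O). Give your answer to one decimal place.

37.9

Flow: 50 L/min ÷ 60 = 0.8333 L/s.
Equation of motion (constant flow): PIP = Vt/C + R·V̇ + PEEP.
PIP = 505/42.1 + 15.5×0.8333 + 13 = 11.995 + 12.916 + 13 = 37.911 cmH2O.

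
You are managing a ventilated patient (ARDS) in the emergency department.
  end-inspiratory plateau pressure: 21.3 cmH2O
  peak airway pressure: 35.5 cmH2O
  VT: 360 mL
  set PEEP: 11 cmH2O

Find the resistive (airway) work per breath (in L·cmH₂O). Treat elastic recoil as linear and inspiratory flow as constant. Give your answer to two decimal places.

5.11

With constant inspiratory flow the resistive pressure is constant at PIP − Pplat = 35.5 − 21.3 = 14.2 cmH2O, so resistive work = 14.2 × 0.360 = 5.112 L·cmH2O.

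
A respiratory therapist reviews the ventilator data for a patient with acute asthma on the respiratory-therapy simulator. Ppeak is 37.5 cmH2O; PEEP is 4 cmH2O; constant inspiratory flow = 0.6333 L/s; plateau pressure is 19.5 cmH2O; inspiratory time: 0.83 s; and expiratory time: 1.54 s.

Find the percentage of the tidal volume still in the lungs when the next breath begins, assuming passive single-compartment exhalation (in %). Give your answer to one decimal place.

Vt = flow × Ti = 0.6333 L/s × 0.83 s × 1000 mL/L = 525.64 mL.
R = (PIP − Pplat)/V̇ = (37.5 − 19.5) / 0.6333 = 18.0/0.6333 = 28.423 cmH2O·s/L.
C = Vt/(Pplat − PEEP) = 525.64 / (19.5 − 4) = 525.64/15.5 = 33.912 mL/cmH2O.
τ = R × C = 28.423 × 0.03391 L/cmH2O = 0.9638 s.
Fraction remaining at end-expiration = e^(−Te/τ) = e^(−1.54/0.9638) = 0.2023 → 20.23%.

20.2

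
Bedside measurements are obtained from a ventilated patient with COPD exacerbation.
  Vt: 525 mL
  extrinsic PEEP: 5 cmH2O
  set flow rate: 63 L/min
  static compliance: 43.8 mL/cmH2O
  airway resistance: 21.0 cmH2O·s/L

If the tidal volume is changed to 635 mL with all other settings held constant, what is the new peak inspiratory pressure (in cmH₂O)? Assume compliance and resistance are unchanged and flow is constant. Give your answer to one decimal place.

41.5

Flow: 63 L/min ÷ 60 = 1.05 L/s.
PIP = Vt/C + R·V̇ + PEEP (constant-flow equation of motion).
Only the elastic term changes: ΔPIP = ΔVt / C = (635 − 525) / 43.8 = 2.511 cmH2O.
Original PIP = 525/43.8 + 21.0×1.05 + 5 = 39.036 cmH2O; new PIP = 39.036 + (2.511) = 41.547 cmH2O.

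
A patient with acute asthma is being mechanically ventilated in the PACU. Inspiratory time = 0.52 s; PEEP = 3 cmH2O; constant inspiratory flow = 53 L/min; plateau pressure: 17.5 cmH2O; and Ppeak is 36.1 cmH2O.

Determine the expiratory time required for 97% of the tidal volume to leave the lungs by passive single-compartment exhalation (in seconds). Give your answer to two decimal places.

2.34

Flow: 53 L/min ÷ 60 = 0.8833 L/s.
Vt = flow × Ti = 0.8833 L/s × 0.52 s × 1000 mL/L = 459.32 mL.
R = (PIP − Pplat)/V̇ = (36.1 − 17.5) / 0.8833 = 18.6/0.8833 = 21.057 cmH2O·s/L.
C = Vt/(Pplat − PEEP) = 459.32 / (17.5 − 3) = 459.32/14.5 = 31.677 mL/cmH2O.
τ = R × C = 21.057 × 0.03168 L/cmH2O = 0.6671 s.
t = −τ·ln(1 − 0.97) = −0.6671·ln(0.03) = 2.339 s.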